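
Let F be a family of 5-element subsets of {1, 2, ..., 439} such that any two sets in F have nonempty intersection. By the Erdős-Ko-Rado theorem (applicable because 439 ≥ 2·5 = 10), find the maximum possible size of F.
max |F| = C(438, 4) = 1512585915

Erdős-Ko-Rado (1961): when n ≥ 2k, max |F| = C(n−1, k−1). The bound is attained by the star {A : i ∈ A} for any fixed i ∈ [n]. Here C(439−1, 5−1) = C(438, 4) = 1512585915.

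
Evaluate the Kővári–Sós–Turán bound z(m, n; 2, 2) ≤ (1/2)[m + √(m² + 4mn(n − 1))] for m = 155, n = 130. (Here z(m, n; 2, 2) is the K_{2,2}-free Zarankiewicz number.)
z(155, 130; 2, 2) ≤ (1/2)[155 + √(155² + 4·155·130·129)] = (1/2)[155 + √10421425] = 1691.6116

Kővári–Sós–Turán: let r_1, ..., r_155 be the row sums and z = Σ r_i the total number of 1s. Each pair of columns can share at most one row with both entries 1 (else a 2×2 all-ones block appears), so Σ_i C(r_i, 2) ≤ C(130, 2) = 8385. By convexity Σ_i C(r_i, 2) ≥ 155·C(z/155, 2) = z(z − 155)/(2·155), giving z² − 155z − 155·130·129 ≤ 0 and hence z ≤ (1/2)[155 + √(24025 + 4·2599350)] = (1/2)[155 + √10421425] ≈ (1/2)(155 + 3228.2232) = 1691.6116.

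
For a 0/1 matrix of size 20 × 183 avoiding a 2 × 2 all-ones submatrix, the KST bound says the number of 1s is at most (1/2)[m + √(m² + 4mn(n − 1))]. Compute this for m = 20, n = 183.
z(20, 183; 2, 2) ≤ (1/2)[20 + √(20² + 4·20·183·182)] = (1/2)[20 + √2664880] = 826.223

Kővári–Sós–Turán: let r_1, ..., r_20 be the row sums and z = Σ r_i the total number of 1s. Each pair of columns can share at most one row with both entries 1 (else a 2×2 all-ones block appears), so Σ_i C(r_i, 2) ≤ C(183, 2) = 16653. By convexity Σ_i C(r_i, 2) ≥ 20·C(z/20, 2) = z(z − 20)/(2·20), giving z² − 20z − 20·183·182 ≤ 0 and hence z ≤ (1/2)[20 + √(400 + 4·666120)] = (1/2)[20 + √2664880] ≈ (1/2)(20 + 1632.446) = 826.223.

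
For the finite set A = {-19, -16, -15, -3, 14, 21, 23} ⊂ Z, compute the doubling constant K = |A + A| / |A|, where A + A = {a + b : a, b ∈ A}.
K = |A + A| / |A| = 28/7 = 4

Enumerate A + A = {a + b : a, b ∈ A}. With |A| = 7, there are |A|^2 = 49 ordered sum pairs; collecting distinct values, A + A = {-38, -35, -34, -32, -31, -30, -22, -19, -18, -6, -5, -2, -1, 2, 4, 5, 6, 7, 8, 11, 18, 20, 28, 35, 37, 42, 44, 46}, so |A + A| = 28. Thus K = 28/7 = 4. For comparison, the minimum possible |A + A| over all 7-element sets is 2·7 − 1 = 13 (so min K = 13/7), attained only by arithmetic progressions.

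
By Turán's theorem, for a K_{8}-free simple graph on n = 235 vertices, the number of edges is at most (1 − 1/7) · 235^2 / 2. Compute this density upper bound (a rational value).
Turán density bound = (6/7) · 235^2/2 = 165675/7 ≈ 23667.8571

Turán's theorem: ex(n, K_{r+1}) is achieved by the complete r-partite Turán graph T(n, r) with parts as balanced as possible, and is at most (1 − 1/r) · n^2/2. For r = 7, n = 235: the density bound is (6/7) · 55225/2 = 165675/7 ≈ 23667.8571. The integer-valued extremum is e(T(235, 7)) = 23667, which is strictly less than the density bound 165675/7 since 7 ∤ 235 (the parts of T(235, 7) cannot all be equal).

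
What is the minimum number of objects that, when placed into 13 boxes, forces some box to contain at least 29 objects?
n = (29 − 1)·13 + 1 = 365

By the generalised pigeonhole principle, to guarantee some box contains ≥ r objects we need more than (r − 1) · k objects total. Threshold: n = (r − 1) · k + 1. With r = 29 and k = 13: n = 28 · 13 + 1 = 364 + 1 = 365. For n = 364 = 28 · 13, we can put exactly 28 objects in every box, avoiding 29 in any single one — so 365 is tight.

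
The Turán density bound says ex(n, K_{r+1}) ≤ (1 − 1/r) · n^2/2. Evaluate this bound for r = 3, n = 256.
Turán density bound = (2/3) · 256^2/2 = 65536/3 ≈ 21845.3333

Turán's theorem: ex(n, K_{r+1}) is achieved by the complete r-partite Turán graph T(n, r) with parts as balanced as possible, and is at most (1 − 1/r) · n^2/2. For r = 3, n = 256: the density bound is (2/3) · 65536/2 = 65536/3 ≈ 21845.3333. The integer-valued extremum is e(T(256, 3)) = 21845, which is strictly less than the density bound 65536/3 since 3 ∤ 256 (the parts of T(256, 3) cannot all be equal).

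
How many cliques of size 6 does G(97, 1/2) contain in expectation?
E[# K_6] = C(97, 6) · (1/2)^C(6, 2) = 988172368 / 2^15 = 61760773/2048 ≈ 30156.627441

For each 6-subset S of vertices (there are C(97, 6) = 988172368 such S), let X_S = 1 if S induces a K_6 (all C(6, 2) = 15 edges present). Then P(X_S = 1) = (1/2)^15 = 1/32768. By linearity of expectation, E[# K_6] = C(97, 6) · (1/2)^15 = 988172368 / 32768 = 61760773/2048 ≈ 30156.627441.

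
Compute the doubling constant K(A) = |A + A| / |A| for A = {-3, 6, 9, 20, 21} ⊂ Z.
K = |A + A| / |A| = 14/5

Enumerate A + A = {a + b : a, b ∈ A}. With |A| = 5, there are |A|^2 = 25 ordered sum pairs; collecting distinct values, A + A = {-6, 3, 6, 12, 15, 17, 18, 26, 27, 29, 30, 40, 41, 42}, so |A + A| = 14. Thus K = 14/5. For comparison, the minimum possible |A + A| over all 5-element sets is 2·5 − 1 = 9 (so min K = 9/5), attained only by arithmetic progressions.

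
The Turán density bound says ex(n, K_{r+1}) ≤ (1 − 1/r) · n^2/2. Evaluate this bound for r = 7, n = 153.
Turán density bound = (6/7) · 153^2/2 = 70227/7 ≈ 10032.4286

Turán's theorem: ex(n, K_{r+1}) is achieved by the complete r-partite Turán graph T(n, r) with parts as balanced as possible, and is at most (1 − 1/r) · n^2/2. For r = 7, n = 153: the density bound is (6/7) · 23409/2 = 70227/7 ≈ 10032.4286. The integer-valued extremum is e(T(153, 7)) = 10032, which is strictly less than the density bound 70227/7 since 7 ∤ 153 (the parts of T(153, 7) cannot all be equal).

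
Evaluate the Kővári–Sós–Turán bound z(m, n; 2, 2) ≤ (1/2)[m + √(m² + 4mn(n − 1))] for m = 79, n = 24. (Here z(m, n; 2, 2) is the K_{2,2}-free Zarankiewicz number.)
z(79, 24; 2, 2) ≤ (1/2)[79 + √(79² + 4·79·24·23)] = (1/2)[79 + √180673] = 252.0282

Kővári–Sós–Turán: let r_1, ..., r_79 be the row sums and z = Σ r_i the total number of 1s. Each pair of columns can share at most one row with both entries 1 (else a 2×2 all-ones block appears), so Σ_i C(r_i, 2) ≤ C(24, 2) = 276. By convexity Σ_i C(r_i, 2) ≥ 79·C(z/79, 2) = z(z − 79)/(2·79), giving z² − 79z − 79·24·23 ≤ 0 and hence z ≤ (1/2)[79 + √(6241 + 4·43608)] = (1/2)[79 + √180673] ≈ (1/2)(79 + 425.0565) = 252.0282.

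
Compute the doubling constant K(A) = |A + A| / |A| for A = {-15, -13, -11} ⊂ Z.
K = |A + A| / |A| = 5/3

Enumerate A + A = {a + b : a, b ∈ A}. With |A| = 3, there are |A|^2 = 9 ordered sum pairs; collecting distinct values, A + A = {-30, -28, -26, -24, -22}, so |A + A| = 5. Thus K = 5/3. Here |A + A| = 2|A| − 1 = 5, the minimum possible — so K = 5/3 is minimal, which holds iff A is an arithmetic progression.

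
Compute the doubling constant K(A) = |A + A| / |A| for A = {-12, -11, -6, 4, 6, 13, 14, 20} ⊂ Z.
K = |A + A| / |A| = 32/8 = 4

Enumerate A + A = {a + b : a, b ∈ A}. With |A| = 8, there are |A|^2 = 64 ordered sum pairs; collecting distinct values, A + A = {-24, -23, -22, -18, -17, -12, -8, -7, -6, -5, -2, 0, 1, 2, 3, 7, 8, 9, 10, 12, 14, 17, 18, 19, 20, 24, 26, 27, 28, 33, 34, 40}, so |A + A| = 32. Thus K = 32/8 = 4. For comparison, the minimum possible |A + A| over all 8-element sets is 2·8 − 1 = 15 (so min K = 15/8), attained only by arithmetic progressions.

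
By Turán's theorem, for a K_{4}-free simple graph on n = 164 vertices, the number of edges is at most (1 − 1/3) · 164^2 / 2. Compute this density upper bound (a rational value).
Turán density bound = (2/3) · 164^2/2 = 26896/3 ≈ 8965.3333

Turán's theorem: ex(n, K_{r+1}) is achieved by the complete r-partite Turán graph T(n, r) with parts as balanced as possible, and is at most (1 − 1/r) · n^2/2. For r = 3, n = 164: the density bound is (2/3) · 26896/2 = 26896/3 ≈ 8965.3333. The integer-valued extremum is e(T(164, 3)) = 8965, which is strictly less than the density bound 26896/3 since 3 ∤ 164 (the parts of T(164, 3) cannot all be equal).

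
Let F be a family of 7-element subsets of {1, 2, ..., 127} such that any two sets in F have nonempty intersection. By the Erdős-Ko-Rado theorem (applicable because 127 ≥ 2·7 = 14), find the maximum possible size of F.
max |F| = C(126, 6) = 4925156775

Erdős-Ko-Rado (1961): when n ≥ 2k, max |F| = C(n−1, k−1). The bound is attained by the star {A : i ∈ A} for any fixed i ∈ [n]. Here C(127−1, 7−1) = C(126, 6) = 4925156775.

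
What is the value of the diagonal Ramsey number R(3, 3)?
R(3, 3) = 6

Lower bound: the 5-cycle C_5 (with the remaining edges as the complement) gives a 2-colouring of K_5 with no monochromatic triangle, so R(3, 3) > 5.
Upper bound: in K_6, any vertex has 5 incident edges, so by pigeonhole ≥3 are the same colour (say red). If any pair of those red neighbours has a red edge between them, we get a red triangle; otherwise the three neighbours span a blue triangle. So every 2-colouring of K_6 has a monochromatic triangle.
Hence R(3, 3) = 6.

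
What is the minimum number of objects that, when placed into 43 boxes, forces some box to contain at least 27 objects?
n = (27 − 1)·43 + 1 = 1119

By the generalised pigeonhole principle, to guarantee some box contains ≥ r objects we need more than (r − 1) · k objects total. Threshold: n = (r − 1) · k + 1. With r = 27 and k = 43: n = 26 · 43 + 1 = 1118 + 1 = 1119. For n = 1118 = 26 · 43, we can put exactly 26 objects in every box, avoiding 27 in any single one — so 1119 is tight.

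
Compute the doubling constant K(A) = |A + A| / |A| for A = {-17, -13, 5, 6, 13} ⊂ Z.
K = |A + A| / |A| = 15/5 = 3

Enumerate A + A = {a + b : a, b ∈ A}. With |A| = 5, there are |A|^2 = 25 ordered sum pairs; collecting distinct values, A + A = {-34, -30, -26, -12, -11, -8, -7, -4, 0, 10, 11, 12, 18, 19, 26}, so |A + A| = 15. Thus K = 15/5 = 3. For comparison, the minimum possible |A + A| over all 5-element sets is 2·5 − 1 = 9 (so min K = 9/5), attained only by arithmetic progressions.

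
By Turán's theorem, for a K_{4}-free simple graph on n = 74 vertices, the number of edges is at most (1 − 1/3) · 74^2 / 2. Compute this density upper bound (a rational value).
Turán density bound = (2/3) · 74^2/2 = 5476/3 ≈ 1825.3333

Turán's theorem: ex(n, K_{r+1}) is achieved by the complete r-partite Turán graph T(n, r) with parts as balanced as possible, and is at most (1 − 1/r) · n^2/2. For r = 3, n = 74: the density bound is (2/3) · 5476/2 = 5476/3 ≈ 1825.3333. The integer-valued extremum is e(T(74, 3)) = 1825, which is strictly less than the density bound 5476/3 since 3 ∤ 74 (the parts of T(74, 3) cannot all be equal).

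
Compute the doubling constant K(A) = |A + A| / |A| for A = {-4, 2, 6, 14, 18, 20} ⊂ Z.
K = |A + A| / |A| = 19/6

Enumerate A + A = {a + b : a, b ∈ A}. With |A| = 6, there are |A|^2 = 36 ordered sum pairs; collecting distinct values, A + A = {-8, -2, 2, 4, 8, 10, 12, 14, 16, 20, 22, 24, 26, 28, 32, 34, 36, 38, 40}, so |A + A| = 19. Thus K = 19/6. For comparison, the minimum possible |A + A| over all 6-element sets is 2·6 − 1 = 11 (so min K = 11/6), attained only by arithmetic progressions.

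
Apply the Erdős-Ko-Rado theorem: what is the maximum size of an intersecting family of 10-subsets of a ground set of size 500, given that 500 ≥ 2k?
max |F| = C(499, 9) = 4916211776037821974

The Erdős-Ko-Rado theorem states: for n ≥ 2k, an intersecting family of k-subsets of an n-element set has size at most C(n − 1, k − 1), with equality for 'star' families {A ⊆ [n] : |A| = k, i ∈ A} (fix an element i). For n = 500, k = 10: C(499, 9) = 4916211776037821974.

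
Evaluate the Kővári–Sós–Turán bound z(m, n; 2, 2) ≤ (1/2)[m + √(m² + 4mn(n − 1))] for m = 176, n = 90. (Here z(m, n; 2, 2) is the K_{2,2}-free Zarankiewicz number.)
z(176, 90; 2, 2) ≤ (1/2)[176 + √(176² + 4·176·90·89)] = (1/2)[176 + √5670016] = 1278.5898

Kővári–Sós–Turán: let r_1, ..., r_176 be the row sums and z = Σ r_i the total number of 1s. Each pair of columns can share at most one row with both entries 1 (else a 2×2 all-ones block appears), so Σ_i C(r_i, 2) ≤ C(90, 2) = 4005. By convexity Σ_i C(r_i, 2) ≥ 176·C(z/176, 2) = z(z − 176)/(2·176), giving z² − 176z − 176·90·89 ≤ 0 and hence z ≤ (1/2)[176 + √(30976 + 4·1409760)] = (1/2)[176 + √5670016] ≈ (1/2)(176 + 2381.1795) = 1278.5898.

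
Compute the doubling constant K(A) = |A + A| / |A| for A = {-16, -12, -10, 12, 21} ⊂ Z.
K = |A + A| / |A| = 15/5 = 3

Enumerate A + A = {a + b : a, b ∈ A}. With |A| = 5, there are |A|^2 = 25 ordered sum pairs; collecting distinct values, A + A = {-32, -28, -26, -24, -22, -20, -4, 0, 2, 5, 9, 11, 24, 33, 42}, so |A + A| = 15. Thus K = 15/5 = 3. For comparison, the minimum possible |A + A| over all 5-element sets is 2·5 − 1 = 9 (so min K = 9/5), attained only by arithmetic progressions.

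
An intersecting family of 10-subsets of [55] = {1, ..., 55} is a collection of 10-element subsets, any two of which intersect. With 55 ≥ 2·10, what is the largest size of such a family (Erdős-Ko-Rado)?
max |F| = C(54, 9) = 5317936260

The Erdős-Ko-Rado theorem states: for n ≥ 2k, an intersecting family of k-subsets of an n-element set has size at most C(n − 1, k − 1), with equality for 'star' families {A ⊆ [n] : |A| = k, i ∈ A} (fix an element i). For n = 55, k = 10: C(54, 9) = 5317936260.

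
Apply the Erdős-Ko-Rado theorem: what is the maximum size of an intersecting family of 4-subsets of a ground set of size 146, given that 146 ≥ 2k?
max |F| = C(145, 3) = 497640

The Erdős-Ko-Rado theorem states: for n ≥ 2k, an intersecting family of k-subsets of an n-element set has size at most C(n − 1, k − 1), with equality for 'star' families {A ⊆ [n] : |A| = k, i ∈ A} (fix an element i). For n = 146, k = 4: C(145, 3) = 497640.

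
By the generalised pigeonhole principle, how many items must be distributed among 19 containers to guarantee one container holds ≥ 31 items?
n = (31 − 1)·19 + 1 = 571

By the generalised pigeonhole principle, to guarantee some box contains ≥ r objects we need more than (r − 1) · k objects total. Threshold: n = (r − 1) · k + 1. With r = 31 and k = 19: n = 30 · 19 + 1 = 570 + 1 = 571. For n = 570 = 30 · 19, we can put exactly 30 objects in every box, avoiding 31 in any single one — so 571 is tight.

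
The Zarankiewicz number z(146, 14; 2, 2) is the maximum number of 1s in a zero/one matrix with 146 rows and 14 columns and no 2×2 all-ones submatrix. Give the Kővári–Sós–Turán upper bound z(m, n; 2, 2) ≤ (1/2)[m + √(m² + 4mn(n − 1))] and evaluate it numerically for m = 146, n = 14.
z(146, 14; 2, 2) ≤ (1/2)[146 + √(146² + 4·146·14·13)] = (1/2)[146 + √127604] = 251.6085

Kővári–Sós–Turán: let r_1, ..., r_146 be the row sums and z = Σ r_i the total number of 1s. Each pair of columns can share at most one row with both entries 1 (else a 2×2 all-ones block appears), so Σ_i C(r_i, 2) ≤ C(14, 2) = 91. By convexity Σ_i C(r_i, 2) ≥ 146·C(z/146, 2) = z(z − 146)/(2·146), giving z² − 146z − 146·14·13 ≤ 0 and hence z ≤ (1/2)[146 + √(21316 + 4·26572)] = (1/2)[146 + √127604] ≈ (1/2)(146 + 357.217) = 251.6085.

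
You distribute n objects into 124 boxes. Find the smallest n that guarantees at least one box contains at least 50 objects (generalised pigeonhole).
n = (50 − 1)·124 + 1 = 6077

By the generalised pigeonhole principle, to guarantee some box contains ≥ r objects we need more than (r − 1) · k objects total. Threshold: n = (r − 1) · k + 1. With r = 50 and k = 124: n = 49 · 124 + 1 = 6076 + 1 = 6077. For n = 6076 = 49 · 124, we can put exactly 49 objects in every box, avoiding 50 in any single one — so 6077 is tight.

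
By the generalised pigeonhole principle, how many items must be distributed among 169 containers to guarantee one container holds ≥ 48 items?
n = (48 − 1)·169 + 1 = 7944

By the generalised pigeonhole principle, to guarantee some box contains ≥ r objects we need more than (r − 1) · k objects total. Threshold: n = (r − 1) · k + 1. With r = 48 and k = 169: n = 47 · 169 + 1 = 7943 + 1 = 7944. For n = 7943 = 47 · 169, we can put exactly 47 objects in every box, avoiding 48 in any single one — so 7944 is tight.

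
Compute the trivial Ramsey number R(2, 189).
R(2, 189) = 189

R(2, k) = k for all k ≥ 2: in a 2-colouring of K_k, either some edge is red (a red K_2) or all edges are blue (a blue K_k). And K_{188} coloured all-blue has no blue K_189, so R(2, 189) > 188. Hence R(2, 189) = 189.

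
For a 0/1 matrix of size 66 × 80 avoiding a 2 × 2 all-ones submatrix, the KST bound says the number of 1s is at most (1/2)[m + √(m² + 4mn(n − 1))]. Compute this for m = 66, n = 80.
z(66, 80; 2, 2) ≤ (1/2)[66 + √(66² + 4·66·80·79)] = (1/2)[66 + √1672836] = 679.6908

Kővári–Sós–Turán: let r_1, ..., r_66 be the row sums and z = Σ r_i the total number of 1s. Each pair of columns can share at most one row with both entries 1 (else a 2×2 all-ones block appears), so Σ_i C(r_i, 2) ≤ C(80, 2) = 3160. By convexity Σ_i C(r_i, 2) ≥ 66·C(z/66, 2) = z(z − 66)/(2·66), giving z² − 66z − 66·80·79 ≤ 0 and hence z ≤ (1/2)[66 + √(4356 + 4·417120)] = (1/2)[66 + √1672836] ≈ (1/2)(66 + 1293.3816) = 679.6908.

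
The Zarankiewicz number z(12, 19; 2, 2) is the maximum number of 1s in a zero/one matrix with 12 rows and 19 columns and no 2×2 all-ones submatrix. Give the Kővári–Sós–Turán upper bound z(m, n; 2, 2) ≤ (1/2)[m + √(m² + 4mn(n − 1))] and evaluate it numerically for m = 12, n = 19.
z(12, 19; 2, 2) ≤ (1/2)[12 + √(12² + 4·12·19·18)] = (1/2)[12 + √16560] = 70.3428

Kővári–Sós–Turán: let r_1, ..., r_12 be the row sums and z = Σ r_i the total number of 1s. Each pair of columns can share at most one row with both entries 1 (else a 2×2 all-ones block appears), so Σ_i C(r_i, 2) ≤ C(19, 2) = 171. By convexity Σ_i C(r_i, 2) ≥ 12·C(z/12, 2) = z(z − 12)/(2·12), giving z² − 12z − 12·19·18 ≤ 0 and hence z ≤ (1/2)[12 + √(144 + 4·4104)] = (1/2)[12 + √16560] ≈ (1/2)(12 + 128.6857) = 70.3428.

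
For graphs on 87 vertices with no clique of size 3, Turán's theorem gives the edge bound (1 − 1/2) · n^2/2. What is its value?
Turán density bound = (1/2) · 87^2/2 = 7569/4 ≈ 1892.25

Turán's theorem: ex(n, K_{r+1}) is achieved by the complete r-partite Turán graph T(n, r) with parts as balanced as possible, and is at most (1 − 1/r) · n^2/2. For r = 2, n = 87: the density bound is (1/2) · 7569/2 = 7569/4 ≈ 1892.25. The integer-valued extremum is e(T(87, 2)) = 1892, which is strictly less than the density bound 7569/4 since 2 ∤ 87 (the parts of T(87, 2) cannot all be equal).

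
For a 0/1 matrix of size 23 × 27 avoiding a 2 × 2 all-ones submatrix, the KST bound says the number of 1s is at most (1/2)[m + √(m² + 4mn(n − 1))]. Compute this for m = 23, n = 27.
z(23, 27; 2, 2) ≤ (1/2)[23 + √(23² + 4·23·27·26)] = (1/2)[23 + √65113] = 139.0862

Kővári–Sós–Turán: let r_1, ..., r_23 be the row sums and z = Σ r_i the total number of 1s. Each pair of columns can share at most one row with both entries 1 (else a 2×2 all-ones block appears), so Σ_i C(r_i, 2) ≤ C(27, 2) = 351. By convexity Σ_i C(r_i, 2) ≥ 23·C(z/23, 2) = z(z − 23)/(2·23), giving z² − 23z − 23·27·26 ≤ 0 and hence z ≤ (1/2)[23 + √(529 + 4·16146)] = (1/2)[23 + √65113] ≈ (1/2)(23 + 255.1725) = 139.0862.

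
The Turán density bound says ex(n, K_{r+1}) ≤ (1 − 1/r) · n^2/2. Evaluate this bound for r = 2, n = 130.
Turán density bound = (1/2) · 130^2/2 = 4225

Turán's theorem: ex(n, K_{r+1}) is achieved by the complete r-partite Turán graph T(n, r) with parts as balanced as possible, and is at most (1 − 1/r) · n^2/2. For r = 2, n = 130: the density bound is (1/2) · 16900/2 = 4225. Since 2 ∣ 130, the Turán graph T(130, 2) has parts of equal size 65, and its edge count e(T(130, 2)) = 4225 attains the density bound exactly.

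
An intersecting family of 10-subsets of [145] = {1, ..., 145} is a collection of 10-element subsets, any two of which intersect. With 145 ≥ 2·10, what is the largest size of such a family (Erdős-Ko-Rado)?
max |F| = C(144, 9) = 56849199220528

Erdős-Ko-Rado (1961): when n ≥ 2k, max |F| = C(n−1, k−1). The bound is attained by the star {A : i ∈ A} for any fixed i ∈ [n]. Here C(145−1, 10−1) = C(144, 9) = 56849199220528.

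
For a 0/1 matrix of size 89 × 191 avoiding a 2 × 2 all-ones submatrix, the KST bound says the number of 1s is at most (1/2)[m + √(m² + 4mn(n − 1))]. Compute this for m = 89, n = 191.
z(89, 191; 2, 2) ≤ (1/2)[89 + √(89² + 4·89·191·190)] = (1/2)[89 + √12927161] = 1842.2181

Kővári–Sós–Turán: let r_1, ..., r_89 be the row sums and z = Σ r_i the total number of 1s. Each pair of columns can share at most one row with both entries 1 (else a 2×2 all-ones block appears), so Σ_i C(r_i, 2) ≤ C(191, 2) = 18145. By convexity Σ_i C(r_i, 2) ≥ 89·C(z/89, 2) = z(z − 89)/(2·89), giving z² − 89z − 89·191·190 ≤ 0 and hence z ≤ (1/2)[89 + √(7921 + 4·3229810)] = (1/2)[89 + √12927161] ≈ (1/2)(89 + 3595.4361) = 1842.2181.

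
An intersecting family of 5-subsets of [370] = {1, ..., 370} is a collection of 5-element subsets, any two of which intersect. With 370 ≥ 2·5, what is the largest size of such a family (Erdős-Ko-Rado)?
max |F| = C(369, 4) = 759993876

Erdős-Ko-Rado (1961): when n ≥ 2k, max |F| = C(n−1, k−1). The bound is attained by the star {A : i ∈ A} for any fixed i ∈ [n]. Here C(370−1, 5−1) = C(369, 4) = 759993876.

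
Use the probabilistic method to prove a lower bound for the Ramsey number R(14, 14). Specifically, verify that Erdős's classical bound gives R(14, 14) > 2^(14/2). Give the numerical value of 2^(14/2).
2^(14/2) = 128; so R(14, 14) > 128

Colour each edge of K_n uniformly at random with red/blue. The expected number of monochromatic K_14 is C(n, 14) · 2 · 2^(−C(14,2)). If C(n, 14) · 2^(1 − C(14,2)) < 1, then with positive probability no monochromatic K_14 exists, so R(14, 14) > n. The standard estimate C(n, 14) ≤ n^14/14! shows this inequality holds whenever n ≤ 2^(14/2) (since 14! · 2^(C(14,2) − 1) > 2^(14^2/2) ≥ n^14). Hence R(14, 14) > 2^(14/2) = 128.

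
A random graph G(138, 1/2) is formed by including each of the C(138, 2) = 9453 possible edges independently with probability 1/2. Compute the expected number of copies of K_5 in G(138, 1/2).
E[# K_5] = C(138, 5) · (1/2)^C(5, 2) = 387610812 / 2^10 = 96902703/256 ≈ 378526.183594

For each 5-subset S of vertices (there are C(138, 5) = 387610812 such S), let X_S = 1 if S induces a K_5 (all C(5, 2) = 10 edges present). Then P(X_S = 1) = (1/2)^10 = 1/1024. By linearity of expectation, E[# K_5] = C(138, 5) · (1/2)^10 = 387610812 / 1024 = 96902703/256 ≈ 378526.183594.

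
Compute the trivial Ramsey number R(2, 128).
R(2, 128) = 128

R(2, k) = k for all k ≥ 2: in a 2-colouring of K_k, either some edge is red (a red K_2) or all edges are blue (a blue K_k). And K_{127} coloured all-blue has no blue K_128, so R(2, 128) > 127. Hence R(2, 128) = 128.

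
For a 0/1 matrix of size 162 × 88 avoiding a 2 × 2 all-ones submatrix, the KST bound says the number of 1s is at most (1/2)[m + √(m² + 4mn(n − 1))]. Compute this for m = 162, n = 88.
z(162, 88; 2, 2) ≤ (1/2)[162 + √(162² + 4·162·88·87)] = (1/2)[162 + √4987332] = 1197.6168

Kővári–Sós–Turán: let r_1, ..., r_162 be the row sums and z = Σ r_i the total number of 1s. Each pair of columns can share at most one row with both entries 1 (else a 2×2 all-ones block appears), so Σ_i C(r_i, 2) ≤ C(88, 2) = 3828. By convexity Σ_i C(r_i, 2) ≥ 162·C(z/162, 2) = z(z − 162)/(2·162), giving z² − 162z − 162·88·87 ≤ 0 and hence z ≤ (1/2)[162 + √(26244 + 4·1240272)] = (1/2)[162 + √4987332] ≈ (1/2)(162 + 2233.2335) = 1197.6168.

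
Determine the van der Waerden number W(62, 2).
W(62, 2) = 62 + 1 = 63

A 2-term AP is any pair of integers, so a monochromatic 2-AP exists iff some colour is used at least twice. With 62 colours, the colouring i ↦ i on {1, ..., 62} uses each colour once, avoiding any monochromatic pair, so W(62, 2) > 62. For {1, ..., 63}, pigeonhole forces two integers of the same colour, which form a monochromatic 2-AP. Hence W(62, 2) = 63.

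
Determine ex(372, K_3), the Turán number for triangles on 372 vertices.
ex(372, K_3) = ⌊372^2/4⌋ = 34596

Mantel (1907): a triangle-free graph on n vertices has at most ⌊n^2/4⌋ edges, with equality for the complete bipartite graph K_{⌊n/2⌋, ⌈n/2⌉}. For n = 372: ⌊372^2/4⌋ = ⌊138384/4⌋ = 34596. The extremal graph is K_{186, 186}, which has 186·186 = 34596 edges.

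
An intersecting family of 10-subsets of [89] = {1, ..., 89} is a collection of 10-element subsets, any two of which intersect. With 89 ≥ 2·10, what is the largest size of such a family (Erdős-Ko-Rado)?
max |F| = C(88, 9) = 571350360240

The Erdős-Ko-Rado theorem states: for n ≥ 2k, an intersecting family of k-subsets of an n-element set has size at most C(n − 1, k − 1), with equality for 'star' families {A ⊆ [n] : |A| = k, i ∈ A} (fix an element i). For n = 89, k = 10: C(88, 9) = 571350360240.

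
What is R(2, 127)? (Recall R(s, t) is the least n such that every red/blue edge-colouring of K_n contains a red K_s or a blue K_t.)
R(2, 127) = 127

R(2, k) = k for all k ≥ 2: in a 2-colouring of K_k, either some edge is red (a red K_2) or all edges are blue (a blue K_k). And K_{126} coloured all-blue has no blue K_127, so R(2, 127) > 126. Hence R(2, 127) = 127.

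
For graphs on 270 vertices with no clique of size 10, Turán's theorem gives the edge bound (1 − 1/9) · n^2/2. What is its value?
Turán density bound = (8/9) · 270^2/2 = 32400

Turán's theorem: ex(n, K_{r+1}) is achieved by the complete r-partite Turán graph T(n, r) with parts as balanced as possible, and is at most (1 − 1/r) · n^2/2. For r = 9, n = 270: the density bound is (8/9) · 72900/2 = 32400. Since 9 ∣ 270, the Turán graph T(270, 9) has parts of equal size 30, and its edge count e(T(270, 9)) = 32400 attains the density bound exactly.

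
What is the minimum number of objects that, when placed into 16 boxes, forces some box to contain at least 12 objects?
n = (12 − 1)·16 + 1 = 177

By the generalised pigeonhole principle, to guarantee some box contains ≥ r objects we need more than (r − 1) · k objects total. Threshold: n = (r − 1) · k + 1. With r = 12 and k = 16: n = 11 · 16 + 1 = 176 + 1 = 177. For n = 176 = 11 · 16, we can put exactly 11 objects in every box, avoiding 12 in any single one — so 177 is tight.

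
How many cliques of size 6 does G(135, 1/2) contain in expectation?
E[# K_6] = C(135, 6) · (1/2)^C(6, 2) = 7511839335 / 2^15 ≈ 229243.143768

For each 6-subset S of vertices (there are C(135, 6) = 7511839335 such S), let X_S = 1 if S induces a K_6 (all C(6, 2) = 15 edges present). Then P(X_S = 1) = (1/2)^15 = 1/32768. By linearity of expectation, E[# K_6] = C(135, 6) · (1/2)^15 = 7511839335 / 32768 ≈ 229243.143768.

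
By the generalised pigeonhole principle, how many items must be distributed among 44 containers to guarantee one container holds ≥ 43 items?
n = (43 − 1)·44 + 1 = 1849

By the generalised pigeonhole principle, to guarantee some box contains ≥ r objects we need more than (r − 1) · k objects total. Threshold: n = (r − 1) · k + 1. With r = 43 and k = 44: n = 42 · 44 + 1 = 1848 + 1 = 1849. For n = 1848 = 42 · 44, we can put exactly 42 objects in every box, avoiding 43 in any single one — so 1849 is tight.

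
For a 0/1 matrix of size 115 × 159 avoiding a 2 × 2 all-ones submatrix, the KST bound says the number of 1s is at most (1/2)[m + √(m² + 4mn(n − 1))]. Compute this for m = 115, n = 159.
z(115, 159; 2, 2) ≤ (1/2)[115 + √(115² + 4·115·159·158)] = (1/2)[115 + √11569345] = 1758.187

Kővári–Sós–Turán: let r_1, ..., r_115 be the row sums and z = Σ r_i the total number of 1s. Each pair of columns can share at most one row with both entries 1 (else a 2×2 all-ones block appears), so Σ_i C(r_i, 2) ≤ C(159, 2) = 12561. By convexity Σ_i C(r_i, 2) ≥ 115·C(z/115, 2) = z(z − 115)/(2·115), giving z² − 115z − 115·159·158 ≤ 0 and hence z ≤ (1/2)[115 + √(13225 + 4·2889030)] = (1/2)[115 + √11569345] ≈ (1/2)(115 + 3401.374) = 1758.187.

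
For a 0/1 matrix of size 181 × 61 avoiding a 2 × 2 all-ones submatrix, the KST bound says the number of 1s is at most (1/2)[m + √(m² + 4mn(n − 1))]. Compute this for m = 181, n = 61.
z(181, 61; 2, 2) ≤ (1/2)[181 + √(181² + 4·181·61·60)] = (1/2)[181 + √2682601] = 909.4324

Kővári–Sós–Turán: let r_1, ..., r_181 be the row sums and z = Σ r_i the total number of 1s. Each pair of columns can share at most one row with both entries 1 (else a 2×2 all-ones block appears), so Σ_i C(r_i, 2) ≤ C(61, 2) = 1830. By convexity Σ_i C(r_i, 2) ≥ 181·C(z/181, 2) = z(z − 181)/(2·181), giving z² − 181z − 181·61·60 ≤ 0 and hence z ≤ (1/2)[181 + √(32761 + 4·662460)] = (1/2)[181 + √2682601] ≈ (1/2)(181 + 1637.8648) = 909.4324.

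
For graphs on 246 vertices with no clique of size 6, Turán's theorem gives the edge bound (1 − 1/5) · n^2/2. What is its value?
Turán density bound = (4/5) · 246^2/2 = 121032/5 ≈ 24206.4

Turán's theorem: ex(n, K_{r+1}) is achieved by the complete r-partite Turán graph T(n, r) with parts as balanced as possible, and is at most (1 − 1/r) · n^2/2. For r = 5, n = 246: the density bound is (4/5) · 60516/2 = 121032/5 ≈ 24206.4. The integer-valued extremum is e(T(246, 5)) = 24206, which is strictly less than the density bound 121032/5 since 5 ∤ 246 (the parts of T(246, 5) cannot all be equal).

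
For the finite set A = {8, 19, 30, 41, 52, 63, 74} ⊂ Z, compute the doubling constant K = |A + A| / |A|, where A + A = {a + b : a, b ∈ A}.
K = |A + A| / |A| = 13/7

Enumerate A + A = {a + b : a, b ∈ A}. With |A| = 7, there are |A|^2 = 49 ordered sum pairs; collecting distinct values, A + A = {16, 27, 38, 49, 60, 71, 82, 93, 104, 115, 126, 137, 148}, so |A + A| = 13. Thus K = 13/7. Here |A + A| = 2|A| − 1 = 13, the minimum possible — so K = 13/7 is minimal, which holds iff A is an arithmetic progression.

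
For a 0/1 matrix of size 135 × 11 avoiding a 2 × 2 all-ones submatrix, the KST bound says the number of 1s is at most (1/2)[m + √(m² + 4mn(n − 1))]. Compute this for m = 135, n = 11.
z(135, 11; 2, 2) ≤ (1/2)[135 + √(135² + 4·135·11·10)] = (1/2)[135 + √77625] = 206.8063

Kővári–Sós–Turán: let r_1, ..., r_135 be the row sums and z = Σ r_i the total number of 1s. Each pair of columns can share at most one row with both entries 1 (else a 2×2 all-ones block appears), so Σ_i C(r_i, 2) ≤ C(11, 2) = 55. By convexity Σ_i C(r_i, 2) ≥ 135·C(z/135, 2) = z(z − 135)/(2·135), giving z² − 135z − 135·11·10 ≤ 0 and hence z ≤ (1/2)[135 + √(18225 + 4·14850)] = (1/2)[135 + √77625] ≈ (1/2)(135 + 278.6126) = 206.8063.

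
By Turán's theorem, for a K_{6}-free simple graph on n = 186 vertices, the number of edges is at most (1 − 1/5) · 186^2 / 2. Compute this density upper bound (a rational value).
Turán density bound = (4/5) · 186^2/2 = 69192/5 ≈ 13838.4

Turán's theorem: ex(n, K_{r+1}) is achieved by the complete r-partite Turán graph T(n, r) with parts as balanced as possible, and is at most (1 − 1/r) · n^2/2. For r = 5, n = 186: the density bound is (4/5) · 34596/2 = 69192/5 ≈ 13838.4. The integer-valued extremum is e(T(186, 5)) = 13838, which is strictly less than the density bound 69192/5 since 5 ∤ 186 (the parts of T(186, 5) cannot all be equal).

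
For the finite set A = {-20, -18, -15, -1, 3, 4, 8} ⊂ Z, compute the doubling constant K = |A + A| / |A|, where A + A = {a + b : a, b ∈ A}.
K = |A + A| / |A| = 25/7

Enumerate A + A = {a + b : a, b ∈ A}. With |A| = 7, there are |A|^2 = 49 ordered sum pairs; collecting distinct values, A + A = {-40, -38, -36, -35, -33, -30, -21, -19, -17, -16, -15, -14, -12, -11, -10, -7, -2, 2, 3, 6, 7, 8, 11, 12, 16}, so |A + A| = 25. Thus K = 25/7. For comparison, the minimum possible |A + A| over all 7-element sets is 2·7 − 1 = 13 (so min K = 13/7), attained only by arithmetic progressions.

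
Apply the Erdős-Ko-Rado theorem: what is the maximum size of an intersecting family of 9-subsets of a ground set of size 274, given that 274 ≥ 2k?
max |F| = C(273, 8) = 689960224294614

Erdős-Ko-Rado (1961): when n ≥ 2k, max |F| = C(n−1, k−1). The bound is attained by the star {A : i ∈ A} for any fixed i ∈ [n]. Here C(274−1, 9−1) = C(273, 8) = 689960224294614.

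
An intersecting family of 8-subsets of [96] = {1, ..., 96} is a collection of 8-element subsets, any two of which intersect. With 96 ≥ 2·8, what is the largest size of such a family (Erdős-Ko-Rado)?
max |F| = C(95, 7) = 11050084695

The Erdős-Ko-Rado theorem states: for n ≥ 2k, an intersecting family of k-subsets of an n-element set has size at most C(n − 1, k − 1), with equality for 'star' families {A ⊆ [n] : |A| = k, i ∈ A} (fix an element i). For n = 96, k = 8: C(95, 7) = 11050084695.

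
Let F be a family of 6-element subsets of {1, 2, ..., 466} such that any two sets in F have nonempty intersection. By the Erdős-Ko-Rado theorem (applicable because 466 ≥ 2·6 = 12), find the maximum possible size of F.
max |F| = C(465, 5) = 177301977468

The Erdős-Ko-Rado theorem states: for n ≥ 2k, an intersecting family of k-subsets of an n-element set has size at most C(n − 1, k − 1), with equality for 'star' families {A ⊆ [n] : |A| = k, i ∈ A} (fix an element i). For n = 466, k = 6: C(465, 5) = 177301977468.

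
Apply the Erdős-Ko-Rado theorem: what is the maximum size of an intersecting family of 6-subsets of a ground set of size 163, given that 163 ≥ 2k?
max |F| = C(162, 5) = 873642672

The Erdős-Ko-Rado theorem states: for n ≥ 2k, an intersecting family of k-subsets of an n-element set has size at most C(n − 1, k − 1), with equality for 'star' families {A ⊆ [n] : |A| = k, i ∈ A} (fix an element i). For n = 163, k = 6: C(162, 5) = 873642672.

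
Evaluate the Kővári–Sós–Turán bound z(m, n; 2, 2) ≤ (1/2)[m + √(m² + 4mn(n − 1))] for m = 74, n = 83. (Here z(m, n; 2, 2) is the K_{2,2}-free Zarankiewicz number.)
z(74, 83; 2, 2) ≤ (1/2)[74 + √(74² + 4·74·83·82)] = (1/2)[74 + √2020052] = 747.6427

Kővári–Sós–Turán: let r_1, ..., r_74 be the row sums and z = Σ r_i the total number of 1s. Each pair of columns can share at most one row with both entries 1 (else a 2×2 all-ones block appears), so Σ_i C(r_i, 2) ≤ C(83, 2) = 3403. By convexity Σ_i C(r_i, 2) ≥ 74·C(z/74, 2) = z(z − 74)/(2·74), giving z² − 74z − 74·83·82 ≤ 0 and hence z ≤ (1/2)[74 + √(5476 + 4·503644)] = (1/2)[74 + √2020052] ≈ (1/2)(74 + 1421.2853) = 747.6427.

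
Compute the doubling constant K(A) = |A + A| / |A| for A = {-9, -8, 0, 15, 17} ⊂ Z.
K = |A + A| / |A| = 15/5 = 3

Enumerate A + A = {a + b : a, b ∈ A}. With |A| = 5, there are |A|^2 = 25 ordered sum pairs; collecting distinct values, A + A = {-18, -17, -16, -9, -8, 0, 6, 7, 8, 9, 15, 17, 30, 32, 34}, so |A + A| = 15. Thus K = 15/5 = 3. For comparison, the minimum possible |A + A| over all 5-element sets is 2·5 − 1 = 9 (so min K = 9/5), attained only by arithmetic progressions.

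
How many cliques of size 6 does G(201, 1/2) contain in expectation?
E[# K_6] = C(201, 6) · (1/2)^C(6, 2) = 84944276340 / 2^15 = 21236069085/8192 ≈ 2592293.589478

For each 6-subset S of vertices (there are C(201, 6) = 84944276340 such S), let X_S = 1 if S induces a K_6 (all C(6, 2) = 15 edges present). Then P(X_S = 1) = (1/2)^15 = 1/32768. By linearity of expectation, E[# K_6] = C(201, 6) · (1/2)^15 = 84944276340 / 32768 = 21236069085/8192 ≈ 2592293.589478.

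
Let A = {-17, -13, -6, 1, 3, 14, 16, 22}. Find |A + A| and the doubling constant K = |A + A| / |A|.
K = |A + A| / |A| = 33/8

Enumerate A + A = {a + b : a, b ∈ A}. With |A| = 8, there are |A|^2 = 64 ordered sum pairs; collecting distinct values, A + A = {-34, -30, -26, -23, -19, -16, -14, -12, -10, -5, -3, -1, 1, 2, 3, 4, 5, 6, 8, 9, 10, 15, 16, 17, 19, 23, 25, 28, 30, 32, 36, 38, 44}, so |A + A| = 33. Thus K = 33/8. For comparison, the minimum possible |A + A| over all 8-element sets is 2·8 − 1 = 15 (so min K = 15/8), attained only by arithmetic progressions.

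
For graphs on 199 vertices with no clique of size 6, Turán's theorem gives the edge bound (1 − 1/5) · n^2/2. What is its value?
Turán density bound = (4/5) · 199^2/2 = 79202/5 ≈ 15840.4

Turán's theorem: ex(n, K_{r+1}) is achieved by the complete r-partite Turán graph T(n, r) with parts as balanced as possible, and is at most (1 − 1/r) · n^2/2. For r = 5, n = 199: the density bound is (4/5) · 39601/2 = 79202/5 ≈ 15840.4. The integer-valued extremum is e(T(199, 5)) = 15840, which is strictly less than the density bound 79202/5 since 5 ∤ 199 (the parts of T(199, 5) cannot all be equal).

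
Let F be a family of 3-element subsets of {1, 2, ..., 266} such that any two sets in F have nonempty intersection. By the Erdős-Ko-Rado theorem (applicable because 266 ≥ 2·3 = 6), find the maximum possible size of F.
max |F| = C(265, 2) = 34980

The Erdős-Ko-Rado theorem states: for n ≥ 2k, an intersecting family of k-subsets of an n-element set has size at most C(n − 1, k − 1), with equality for 'star' families {A ⊆ [n] : |A| = k, i ∈ A} (fix an element i). For n = 266, k = 3: C(265, 2) = 34980.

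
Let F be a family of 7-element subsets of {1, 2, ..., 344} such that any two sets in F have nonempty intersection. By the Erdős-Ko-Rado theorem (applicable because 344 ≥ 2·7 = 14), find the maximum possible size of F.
max |F| = C(343, 6) = 2164399496259

The Erdős-Ko-Rado theorem states: for n ≥ 2k, an intersecting family of k-subsets of an n-element set has size at most C(n − 1, k − 1), with equality for 'star' families {A ⊆ [n] : |A| = k, i ∈ A} (fix an element i). For n = 344, k = 7: C(343, 6) = 2164399496259.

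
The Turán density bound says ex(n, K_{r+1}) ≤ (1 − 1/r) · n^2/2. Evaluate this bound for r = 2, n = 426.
Turán density bound = (1/2) · 426^2/2 = 45369

Turán's theorem: ex(n, K_{r+1}) is achieved by the complete r-partite Turán graph T(n, r) with parts as balanced as possible, and is at most (1 − 1/r) · n^2/2. For r = 2, n = 426: the density bound is (1/2) · 181476/2 = 45369. Since 2 ∣ 426, the Turán graph T(426, 2) has parts of equal size 213, and its edge count e(T(426, 2)) = 45369 attains the density bound exactly.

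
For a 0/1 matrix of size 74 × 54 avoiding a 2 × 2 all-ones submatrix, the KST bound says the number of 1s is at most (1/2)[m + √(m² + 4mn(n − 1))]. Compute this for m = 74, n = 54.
z(74, 54; 2, 2) ≤ (1/2)[74 + √(74² + 4·74·54·53)] = (1/2)[74 + √852628] = 498.6893

Kővári–Sós–Turán: let r_1, ..., r_74 be the row sums and z = Σ r_i the total number of 1s. Each pair of columns can share at most one row with both entries 1 (else a 2×2 all-ones block appears), so Σ_i C(r_i, 2) ≤ C(54, 2) = 1431. By convexity Σ_i C(r_i, 2) ≥ 74·C(z/74, 2) = z(z − 74)/(2·74), giving z² − 74z − 74·54·53 ≤ 0 and hence z ≤ (1/2)[74 + √(5476 + 4·211788)] = (1/2)[74 + √852628] ≈ (1/2)(74 + 923.3786) = 498.6893.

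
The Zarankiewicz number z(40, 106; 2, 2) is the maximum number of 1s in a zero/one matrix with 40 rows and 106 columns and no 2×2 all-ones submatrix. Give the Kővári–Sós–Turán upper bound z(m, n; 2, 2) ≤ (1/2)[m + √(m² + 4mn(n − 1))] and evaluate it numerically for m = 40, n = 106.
z(40, 106; 2, 2) ≤ (1/2)[40 + √(40² + 4·40·106·105)] = (1/2)[40 + √1782400] = 687.5328

Kővári–Sós–Turán: let r_1, ..., r_40 be the row sums and z = Σ r_i the total number of 1s. Each pair of columns can share at most one row with both entries 1 (else a 2×2 all-ones block appears), so Σ_i C(r_i, 2) ≤ C(106, 2) = 5565. By convexity Σ_i C(r_i, 2) ≥ 40·C(z/40, 2) = z(z − 40)/(2·40), giving z² − 40z − 40·106·105 ≤ 0 and hence z ≤ (1/2)[40 + √(1600 + 4·445200)] = (1/2)[40 + √1782400] ≈ (1/2)(40 + 1335.0655) = 687.5328.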